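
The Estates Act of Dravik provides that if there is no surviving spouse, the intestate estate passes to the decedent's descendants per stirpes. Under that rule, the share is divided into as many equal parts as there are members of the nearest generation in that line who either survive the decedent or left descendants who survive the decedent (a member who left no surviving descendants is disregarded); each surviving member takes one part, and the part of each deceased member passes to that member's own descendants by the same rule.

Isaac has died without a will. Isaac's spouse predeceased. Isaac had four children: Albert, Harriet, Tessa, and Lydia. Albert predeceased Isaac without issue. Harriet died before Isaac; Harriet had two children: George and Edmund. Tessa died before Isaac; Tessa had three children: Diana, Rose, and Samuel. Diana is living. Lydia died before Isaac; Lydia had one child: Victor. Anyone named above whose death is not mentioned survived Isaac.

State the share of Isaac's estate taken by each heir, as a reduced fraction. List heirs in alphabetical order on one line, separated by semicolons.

Diana 1/9; Edmund 1/6; George 1/6; Rose 1/9; Samuel 1/9; Victor 1/3

There is no surviving spouse, so the entire estate passes to Isaac's descendants per stirpes.
Albert left no surviving issue, so that branch lapses and is disregarded.
The estate is divided into 3 equal shares of 1/3 among Harriet, Tessa, Lydia.
Harriet predeceased; the 1/3 allotted to Harriet's branch passes to Harriet's issue by representation.
The 1/3 is divided into 2 equal shares of 1/6 among George, Edmund.
George is living and takes 1/6.
Edmund is living and takes 1/6.
Tessa predeceased; the 1/3 allotted to Tessa's branch passes to Tessa's issue by representation.
The 1/3 is divided into 3 equal shares of 1/9 among Diana, Rose, Samuel.
Diana is living and takes 1/9.
Rose is living and takes 1/9.
Samuel is living and takes 1/9.
Lydia predeceased; the 1/3 allotted to Lydia's branch passes to Lydia's issue by representation.
Victor is the sole taker at this level and receives the full 1/3.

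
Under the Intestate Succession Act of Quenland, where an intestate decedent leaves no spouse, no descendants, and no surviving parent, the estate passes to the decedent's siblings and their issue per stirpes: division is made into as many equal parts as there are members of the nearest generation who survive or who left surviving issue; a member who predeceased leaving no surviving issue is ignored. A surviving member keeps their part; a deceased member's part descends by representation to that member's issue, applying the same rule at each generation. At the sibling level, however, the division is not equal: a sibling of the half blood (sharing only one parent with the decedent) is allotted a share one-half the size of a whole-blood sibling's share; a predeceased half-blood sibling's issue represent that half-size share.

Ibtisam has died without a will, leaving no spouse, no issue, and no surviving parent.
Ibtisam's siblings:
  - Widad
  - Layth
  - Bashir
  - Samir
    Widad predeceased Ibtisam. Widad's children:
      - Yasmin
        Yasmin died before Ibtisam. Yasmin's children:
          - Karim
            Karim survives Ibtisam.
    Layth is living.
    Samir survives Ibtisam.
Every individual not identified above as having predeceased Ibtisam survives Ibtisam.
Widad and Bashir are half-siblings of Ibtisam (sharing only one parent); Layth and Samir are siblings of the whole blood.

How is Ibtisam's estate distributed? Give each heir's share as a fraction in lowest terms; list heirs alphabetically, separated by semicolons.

No spouse, descendants, or parent survives, so the estate passes to Ibtisam's siblings per stirpes.
Half-blood siblings count for one-half the weight of whole-blood siblings at the initial division.
Dividing 1 in proportion to weights (total weight 3): Widad (weight 1/2) → 1/6; Layth (weight 1) → 1/3; Bashir (weight 1/2) → 1/6; Samir (weight 1) → 1/3.
Widad predeceased; the 1/6 allotted to Widad's branch passes to Widad's issue by representation.
Yasmin's line is the sole branch at this level, so the full 1/6 passes to Yasmin's issue by representation.
Karim is the sole taker at this level and receives the full 1/6.
Layth is living and takes 1/3.
Bashir is living and takes 1/6.
Samir is living and takes 1/3.

Bashir 1/6; Karim 1/6; Layth 1/3; Samir 1/3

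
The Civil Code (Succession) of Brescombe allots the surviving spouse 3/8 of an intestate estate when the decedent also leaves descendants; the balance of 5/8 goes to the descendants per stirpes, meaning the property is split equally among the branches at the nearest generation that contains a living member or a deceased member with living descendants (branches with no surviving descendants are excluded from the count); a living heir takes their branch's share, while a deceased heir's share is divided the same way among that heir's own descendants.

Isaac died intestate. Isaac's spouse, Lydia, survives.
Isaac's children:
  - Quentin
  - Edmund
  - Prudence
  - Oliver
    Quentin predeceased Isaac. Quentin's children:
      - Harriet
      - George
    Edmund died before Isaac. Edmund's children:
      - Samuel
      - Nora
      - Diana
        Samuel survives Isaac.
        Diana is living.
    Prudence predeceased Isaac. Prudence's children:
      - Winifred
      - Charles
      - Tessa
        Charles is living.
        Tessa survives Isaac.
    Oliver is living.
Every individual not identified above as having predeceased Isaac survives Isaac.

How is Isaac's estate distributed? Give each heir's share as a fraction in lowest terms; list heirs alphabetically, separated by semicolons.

Lydia, as surviving spouse, takes 3/8.
The remaining 5/8 passes to Isaac's descendants per stirpes.
The 5/8 is divided into 4 equal shares of 5/32 among Quentin, Edmund, Prudence, Oliver.
Quentin predeceased; the 5/32 allotted to Quentin's branch passes to Quentin's issue by representation.
The 5/32 is divided into 2 equal shares of 5/64 among Harriet, George.
Harriet is living and takes 5/64.
George is living and takes 5/64.
Edmund predeceased; the 5/32 allotted to Edmund's branch passes to Edmund's issue by representation.
The 5/32 is divided into 3 equal shares of 5/96 among Samuel, Nora, Diana.
Samuel is living and takes 5/96.
Nora is living and takes 5/96.
Diana is living and takes 5/96.
Prudence predeceased; the 5/32 allotted to Prudence's branch passes to Prudence's issue by representation.
The 5/32 is divided into 3 equal shares of 5/96 among Winifred, Charles, Tessa.
Winifred is living and takes 5/96.
Charles is living and takes 5/96.
Tessa is living and takes 5/96.
Oliver is living and takes 5/32.

Charles 5/96; Diana 5/96; George 5/64; Harriet 5/64; Lydia 3/8; Nora 5/96; Oliver 5/32; Samuel 5/96; Tessa 5/96; Winifred 5/96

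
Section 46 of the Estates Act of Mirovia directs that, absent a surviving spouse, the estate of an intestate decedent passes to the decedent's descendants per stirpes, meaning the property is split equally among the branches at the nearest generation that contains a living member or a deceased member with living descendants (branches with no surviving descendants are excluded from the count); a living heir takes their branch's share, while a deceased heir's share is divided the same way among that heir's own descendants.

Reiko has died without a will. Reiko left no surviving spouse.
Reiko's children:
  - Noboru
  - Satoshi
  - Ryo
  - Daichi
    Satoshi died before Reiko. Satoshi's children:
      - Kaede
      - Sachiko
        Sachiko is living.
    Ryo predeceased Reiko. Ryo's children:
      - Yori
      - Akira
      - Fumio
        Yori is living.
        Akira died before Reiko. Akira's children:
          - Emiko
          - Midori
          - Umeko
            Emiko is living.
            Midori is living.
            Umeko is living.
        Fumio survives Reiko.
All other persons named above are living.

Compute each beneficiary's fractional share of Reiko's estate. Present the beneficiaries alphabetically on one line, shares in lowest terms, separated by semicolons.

Daichi 1/4; Emiko 1/36; Fumio 1/12; Kaede 1/8; Midori 1/36; Noboru 1/4; Sachiko 1/8; Umeko 1/36; Yori 1/12

There is no surviving spouse, so the entire estate passes to Reiko's descendants per stirpes.
The estate is divided into 4 equal shares of 1/4 among Noboru, Satoshi, Ryo, Daichi.
Noboru is living and takes 1/4.
Satoshi predeceased; the 1/4 allotted to Satoshi's branch passes to Satoshi's issue by representation.
The 1/4 is divided into 2 equal shares of 1/8 among Kaede, Sachiko.
Kaede is living and takes 1/8.
Sachiko is living and takes 1/8.
Ryo predeceased; the 1/4 allotted to Ryo's branch passes to Ryo's issue by representation.
The 1/4 is divided into 3 equal shares of 1/12 among Yori, Akira, Fumio.
Yori is living and takes 1/12.
Akira predeceased; the 1/12 allotted to Akira's branch passes to Akira's issue by representation.
The 1/12 is divided into 3 equal shares of 1/36 among Emiko, Midori, Umeko.
Emiko is living and takes 1/36.
Midori is living and takes 1/36.
Umeko is living and takes 1/36.
Fumio is living and takes 1/12.
Daichi is living and takes 1/4.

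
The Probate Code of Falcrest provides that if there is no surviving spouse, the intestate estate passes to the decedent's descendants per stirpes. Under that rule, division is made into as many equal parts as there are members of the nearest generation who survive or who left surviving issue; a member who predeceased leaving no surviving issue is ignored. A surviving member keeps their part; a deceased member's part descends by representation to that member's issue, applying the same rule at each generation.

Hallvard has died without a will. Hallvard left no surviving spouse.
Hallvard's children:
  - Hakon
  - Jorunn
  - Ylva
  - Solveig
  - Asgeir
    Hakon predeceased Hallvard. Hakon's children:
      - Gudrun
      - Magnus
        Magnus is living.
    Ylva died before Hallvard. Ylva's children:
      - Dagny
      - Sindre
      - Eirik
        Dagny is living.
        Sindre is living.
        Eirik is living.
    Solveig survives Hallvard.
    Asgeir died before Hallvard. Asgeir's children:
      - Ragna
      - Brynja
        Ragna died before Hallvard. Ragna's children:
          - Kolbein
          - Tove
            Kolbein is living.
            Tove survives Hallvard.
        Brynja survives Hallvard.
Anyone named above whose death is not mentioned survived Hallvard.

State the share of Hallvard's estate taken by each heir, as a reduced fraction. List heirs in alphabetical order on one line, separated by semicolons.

Brynja 1/10; Dagny 1/15; Eirik 1/15; Gudrun 1/10; Jorunn 1/5; Kolbein 1/20; Magnus 1/10; Sindre 1/15; Solveig 1/5; Tove 1/20

There is no surviving spouse, so the entire estate passes to Hallvard's descendants per stirpes.
The estate is divided into 5 equal shares of 1/5 among Hakon, Jorunn, Ylva, Solveig, Asgeir.
Hakon predeceased; the 1/5 allotted to Hakon's branch passes to Hakon's issue by representation.
The 1/5 is divided into 2 equal shares of 1/10 among Gudrun, Magnus.
Gudrun is living and takes 1/10.
Magnus is living and takes 1/10.
Jorunn is living and takes 1/5.
Ylva predeceased; the 1/5 allotted to Ylva's branch passes to Ylva's issue by representation.
The 1/5 is divided into 3 equal shares of 1/15 among Dagny, Sindre, Eirik.
Dagny is living and takes 1/15.
Sindre is living and takes 1/15.
Eirik is living and takes 1/15.
Solveig is living and takes 1/5.
Asgeir predeceased; the 1/5 allotted to Asgeir's branch passes to Asgeir's issue by representation.
The 1/5 is divided into 2 equal shares of 1/10 among Ragna, Brynja.
Ragna predeceased; the 1/10 allotted to Ragna's branch passes to Ragna's issue by representation.
The 1/10 is divided into 2 equal shares of 1/20 among Kolbein, Tove.
Kolbein is living and takes 1/20.
Tove is living and takes 1/20.
Brynja is living and takes 1/10.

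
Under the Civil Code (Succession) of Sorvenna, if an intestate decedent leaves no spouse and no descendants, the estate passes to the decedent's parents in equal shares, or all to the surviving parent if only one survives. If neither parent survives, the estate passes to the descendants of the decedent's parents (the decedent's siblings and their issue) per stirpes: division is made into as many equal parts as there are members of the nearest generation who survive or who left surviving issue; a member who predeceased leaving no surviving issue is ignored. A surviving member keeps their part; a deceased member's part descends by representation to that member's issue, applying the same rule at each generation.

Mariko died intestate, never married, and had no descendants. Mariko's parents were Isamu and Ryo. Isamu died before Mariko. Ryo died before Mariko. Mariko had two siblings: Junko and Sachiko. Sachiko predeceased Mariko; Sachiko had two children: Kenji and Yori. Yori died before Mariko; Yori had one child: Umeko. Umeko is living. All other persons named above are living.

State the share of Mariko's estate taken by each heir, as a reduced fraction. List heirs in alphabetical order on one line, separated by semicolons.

Junko 1/2; Kenji 1/4; Umeko 1/4

Neither parent survives and there are no descendants, so the estate passes to Mariko's siblings and their issue per stirpes.
The estate is divided into 2 equal shares of 1/2 among Junko, Sachiko.
Junko is living and takes 1/2.
Sachiko predeceased; the 1/2 allotted to Sachiko's branch passes to Sachiko's issue by representation.
The 1/2 is divided into 2 equal shares of 1/4 among Kenji, Yori.
Kenji is living and takes 1/4.
Yori predeceased; the 1/4 allotted to Yori's branch passes to Yori's issue by representation.
Umeko is the sole taker at this level and receives the full 1/4.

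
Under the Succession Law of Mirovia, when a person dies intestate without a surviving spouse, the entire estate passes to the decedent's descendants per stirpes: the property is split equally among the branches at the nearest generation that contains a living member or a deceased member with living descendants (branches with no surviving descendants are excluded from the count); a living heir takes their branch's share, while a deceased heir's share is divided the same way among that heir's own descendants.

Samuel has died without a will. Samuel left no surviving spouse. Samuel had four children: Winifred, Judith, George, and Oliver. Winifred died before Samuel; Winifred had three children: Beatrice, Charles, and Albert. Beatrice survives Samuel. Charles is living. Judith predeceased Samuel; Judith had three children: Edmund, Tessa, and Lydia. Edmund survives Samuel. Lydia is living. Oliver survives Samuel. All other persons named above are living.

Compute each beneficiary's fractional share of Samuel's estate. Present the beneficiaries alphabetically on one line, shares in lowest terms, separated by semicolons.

Albert 1/12; Beatrice 1/12; Charles 1/12; Edmund 1/12; George 1/4; Lydia 1/12; Oliver 1/4; Tessa 1/12

There is no surviving spouse, so the entire estate passes to Samuel's descendants per stirpes.
The estate is divided into 4 equal shares of 1/4 among Winifred, Judith, George, Oliver.
Winifred predeceased; the 1/4 allotted to Winifred's branch passes to Winifred's issue by representation.
The 1/4 is divided into 3 equal shares of 1/12 among Beatrice, Charles, Albert.
Beatrice is living and takes 1/12.
Charles is living and takes 1/12.
Albert is living and takes 1/12.
Judith predeceased; the 1/4 allotted to Judith's branch passes to Judith's issue by representation.
The 1/4 is divided into 3 equal shares of 1/12 among Edmund, Tessa, Lydia.
Edmund is living and takes 1/12.
Tessa is living and takes 1/12.
Lydia is living and takes 1/12.
George is living and takes 1/4.
Oliver is living and takes 1/4.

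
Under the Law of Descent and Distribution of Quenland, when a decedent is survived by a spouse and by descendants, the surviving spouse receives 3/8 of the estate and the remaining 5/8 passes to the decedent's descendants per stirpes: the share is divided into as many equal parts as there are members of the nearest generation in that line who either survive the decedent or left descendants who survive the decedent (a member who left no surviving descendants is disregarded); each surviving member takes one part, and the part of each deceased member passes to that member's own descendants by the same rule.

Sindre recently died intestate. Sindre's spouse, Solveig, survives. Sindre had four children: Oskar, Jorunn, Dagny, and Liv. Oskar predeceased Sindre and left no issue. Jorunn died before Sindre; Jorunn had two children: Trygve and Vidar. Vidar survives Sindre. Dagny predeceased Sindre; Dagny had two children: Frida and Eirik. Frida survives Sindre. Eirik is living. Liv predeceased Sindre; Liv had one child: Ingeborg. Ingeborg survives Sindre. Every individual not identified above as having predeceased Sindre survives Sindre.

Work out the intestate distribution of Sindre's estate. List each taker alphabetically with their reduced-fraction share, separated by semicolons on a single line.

Eirik 5/48; Frida 5/48; Ingeborg 5/24; Solveig 3/8; Trygve 5/48; Vidar 5/48

Solveig, as surviving spouse, takes 3/8.
The remaining 5/8 passes to Sindre's descendants per stirpes.
Oskar left no surviving issue, so that branch lapses and is disregarded.
The 5/8 is divided into 3 equal shares of 5/24 among Jorunn, Dagny, Liv.
Jorunn predeceased; the 5/24 allotted to Jorunn's branch passes to Jorunn's issue by representation.
The 5/24 is divided into 2 equal shares of 5/48 among Trygve, Vidar.
Trygve is living and takes 5/48.
Vidar is living and takes 5/48.
Dagny predeceased; the 5/24 allotted to Dagny's branch passes to Dagny's issue by representation.
The 5/24 is divided into 2 equal shares of 5/48 among Frida, Eirik.
Frida is living and takes 5/48.
Eirik is living and takes 5/48.
Liv predeceased; the 5/24 allotted to Liv's branch passes to Liv's issue by representation.
Ingeborg is the sole taker at this level and receives the full 5/24.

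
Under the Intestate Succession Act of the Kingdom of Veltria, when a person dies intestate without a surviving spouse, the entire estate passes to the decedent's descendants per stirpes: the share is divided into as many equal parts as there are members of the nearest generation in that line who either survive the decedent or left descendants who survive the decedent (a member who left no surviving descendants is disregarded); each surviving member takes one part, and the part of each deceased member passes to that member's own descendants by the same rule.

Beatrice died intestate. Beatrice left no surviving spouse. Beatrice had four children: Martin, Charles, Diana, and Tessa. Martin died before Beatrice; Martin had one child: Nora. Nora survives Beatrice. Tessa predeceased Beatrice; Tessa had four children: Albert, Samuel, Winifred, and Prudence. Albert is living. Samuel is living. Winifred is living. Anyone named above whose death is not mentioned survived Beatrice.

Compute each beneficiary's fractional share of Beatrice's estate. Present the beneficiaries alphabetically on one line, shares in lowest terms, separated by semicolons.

Albert 1/16; Charles 1/4; Diana 1/4; Nora 1/4; Prudence 1/16; Samuel 1/16; Winifred 1/16

There is no surviving spouse, so the entire estate passes to Beatrice's descendants per stirpes.
The estate is divided into 4 equal shares of 1/4 among Martin, Charles, Diana, Tessa.
Martin predeceased; the 1/4 allotted to Martin's branch passes to Martin's issue by representation.
Nora is the sole taker at this level and receives the full 1/4.
Charles is living and takes 1/4.
Diana is living and takes 1/4.
Tessa predeceased; the 1/4 allotted to Tessa's branch passes to Tessa's issue by representation.
The 1/4 is divided into 4 equal shares of 1/16 among Albert, Samuel, Winifred, Prudence.
Albert is living and takes 1/16.
Samuel is living and takes 1/16.
Winifred is living and takes 1/16.
Prudence is living and takes 1/16.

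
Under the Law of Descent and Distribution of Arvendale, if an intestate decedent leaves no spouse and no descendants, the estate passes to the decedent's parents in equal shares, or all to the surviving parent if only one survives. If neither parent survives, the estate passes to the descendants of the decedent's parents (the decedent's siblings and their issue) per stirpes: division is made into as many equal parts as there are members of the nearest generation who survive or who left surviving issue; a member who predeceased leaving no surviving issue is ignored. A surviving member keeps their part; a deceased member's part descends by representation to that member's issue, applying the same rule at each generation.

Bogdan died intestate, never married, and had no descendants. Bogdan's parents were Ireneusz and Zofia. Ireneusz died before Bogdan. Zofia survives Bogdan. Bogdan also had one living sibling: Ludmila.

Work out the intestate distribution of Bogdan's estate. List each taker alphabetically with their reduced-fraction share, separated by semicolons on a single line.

Only one parent, Zofia, survives, so Zofia takes the entire estate. The siblings take nothing because a surviving parent has priority.

Zofia 1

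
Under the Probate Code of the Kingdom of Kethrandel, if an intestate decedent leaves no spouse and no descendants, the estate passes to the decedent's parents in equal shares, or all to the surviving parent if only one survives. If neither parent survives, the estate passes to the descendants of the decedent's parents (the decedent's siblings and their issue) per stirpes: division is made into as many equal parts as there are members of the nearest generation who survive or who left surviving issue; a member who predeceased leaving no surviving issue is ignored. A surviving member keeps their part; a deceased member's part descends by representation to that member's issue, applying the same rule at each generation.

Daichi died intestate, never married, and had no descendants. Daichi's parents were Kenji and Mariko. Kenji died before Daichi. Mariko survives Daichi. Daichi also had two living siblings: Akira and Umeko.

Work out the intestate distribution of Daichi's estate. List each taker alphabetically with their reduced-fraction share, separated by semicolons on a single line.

Mariko 1

Only one parent, Mariko, survives, so Mariko takes the entire estate. The siblings take nothing because a surviving parent has priority.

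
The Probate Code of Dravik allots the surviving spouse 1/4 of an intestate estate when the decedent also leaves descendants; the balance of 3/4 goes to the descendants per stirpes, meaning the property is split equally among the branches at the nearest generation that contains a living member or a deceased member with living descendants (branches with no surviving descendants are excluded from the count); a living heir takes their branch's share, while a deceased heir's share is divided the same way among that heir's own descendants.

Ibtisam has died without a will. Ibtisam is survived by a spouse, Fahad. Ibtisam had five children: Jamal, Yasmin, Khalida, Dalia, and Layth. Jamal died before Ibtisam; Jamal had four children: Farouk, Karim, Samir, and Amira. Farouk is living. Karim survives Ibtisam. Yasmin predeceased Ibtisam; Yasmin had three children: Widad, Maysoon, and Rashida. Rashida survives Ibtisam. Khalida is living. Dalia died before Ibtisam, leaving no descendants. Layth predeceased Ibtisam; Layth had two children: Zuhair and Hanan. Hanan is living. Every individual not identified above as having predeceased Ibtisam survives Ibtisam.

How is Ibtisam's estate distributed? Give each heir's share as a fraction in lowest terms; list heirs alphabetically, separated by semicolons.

Fahad, as surviving spouse, takes 1/4.
The remaining 3/4 passes to Ibtisam's descendants per stirpes.
Dalia left no surviving issue, so that branch lapses and is disregarded.
The 3/4 is divided into 4 equal shares of 3/16 among Jamal, Yasmin, Khalida, Layth.
Jamal predeceased; the 3/16 allotted to Jamal's branch passes to Jamal's issue by representation.
The 3/16 is divided into 4 equal shares of 3/64 among Farouk, Karim, Samir, Amira.
Farouk is living and takes 3/64.
Karim is living and takes 3/64.
Samir is living and takes 3/64.
Amira is living and takes 3/64.
Yasmin predeceased; the 3/16 allotted to Yasmin's branch passes to Yasmin's issue by representation.
The 3/16 is divided into 3 equal shares of 1/16 among Widad, Maysoon, Rashida.
Widad is living and takes 1/16.
Maysoon is living and takes 1/16.
Rashida is living and takes 1/16.
Khalida is living and takes 3/16.
Layth predeceased; the 3/16 allotted to Layth's branch passes to Layth's issue by representation.
The 3/16 is divided into 2 equal shares of 3/32 among Zuhair, Hanan.
Zuhair is living and takes 3/32.
Hanan is living and takes 3/32.

Amira 3/64; Fahad 1/4; Farouk 3/64; Hanan 3/32; Karim 3/64; Khalida 3/16; Maysoon 1/16; Rashida 1/16; Samir 3/64; Widad 1/16; Zuhair 3/32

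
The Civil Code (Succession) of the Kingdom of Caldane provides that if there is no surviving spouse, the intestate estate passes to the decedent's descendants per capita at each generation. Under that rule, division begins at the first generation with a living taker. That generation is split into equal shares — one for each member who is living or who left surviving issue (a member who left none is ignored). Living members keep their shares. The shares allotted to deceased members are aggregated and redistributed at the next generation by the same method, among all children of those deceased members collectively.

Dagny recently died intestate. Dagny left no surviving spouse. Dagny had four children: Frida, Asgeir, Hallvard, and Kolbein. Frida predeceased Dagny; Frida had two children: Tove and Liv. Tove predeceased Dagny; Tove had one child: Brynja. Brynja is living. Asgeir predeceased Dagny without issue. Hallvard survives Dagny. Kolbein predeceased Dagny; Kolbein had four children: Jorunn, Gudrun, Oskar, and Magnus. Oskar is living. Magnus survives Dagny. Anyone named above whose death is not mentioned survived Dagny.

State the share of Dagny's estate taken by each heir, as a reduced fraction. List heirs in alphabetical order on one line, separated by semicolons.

There is no surviving spouse, so the entire estate passes to Dagny's descendants per capita at each generation.
At generation 1 (Frida, Hallvard, Kolbein) there are 3 shares of (1)/3 = 1/3 each.
Living: Hallvard — each takes 1/3.
Deceased: Frida and Kolbein. Their combined 2/3 is pooled and carried to generation 2.
At generation 2 (Tove, Liv, Jorunn, Gudrun, Oskar, Magnus) there are 6 shares of (2/3)/6 = 1/9 each.
Living: Liv, Jorunn, Gudrun, Oskar, and Magnus — each takes 1/9.
Deceased: Tove. That 1/9 share is carried to generation 3.
At generation 3 (Brynja) there are 1 shares of (1/9)/1 = 1/9 each.
Living: Brynja — each takes 1/9.

Brynja 1/9; Gudrun 1/9; Hallvard 1/3; Jorunn 1/9; Liv 1/9; Magnus 1/9; Oskar 1/9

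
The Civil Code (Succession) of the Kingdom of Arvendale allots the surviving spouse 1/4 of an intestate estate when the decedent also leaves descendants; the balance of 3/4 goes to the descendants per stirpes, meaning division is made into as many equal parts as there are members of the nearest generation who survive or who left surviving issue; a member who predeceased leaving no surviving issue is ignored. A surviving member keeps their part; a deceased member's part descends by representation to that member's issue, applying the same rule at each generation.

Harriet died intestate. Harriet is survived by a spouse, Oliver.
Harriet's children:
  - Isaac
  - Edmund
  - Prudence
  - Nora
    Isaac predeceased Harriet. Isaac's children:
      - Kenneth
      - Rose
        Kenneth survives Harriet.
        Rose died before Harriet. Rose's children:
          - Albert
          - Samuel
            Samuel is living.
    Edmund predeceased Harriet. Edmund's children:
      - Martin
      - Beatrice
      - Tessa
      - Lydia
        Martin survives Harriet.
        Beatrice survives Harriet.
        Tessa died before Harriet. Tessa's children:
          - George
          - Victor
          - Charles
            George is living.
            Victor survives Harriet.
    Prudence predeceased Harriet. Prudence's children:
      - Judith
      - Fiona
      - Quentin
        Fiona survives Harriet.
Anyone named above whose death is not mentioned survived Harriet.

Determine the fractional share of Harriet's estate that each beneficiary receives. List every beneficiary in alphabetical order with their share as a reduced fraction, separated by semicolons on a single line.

Oliver, as surviving spouse, takes 1/4.
The remaining 3/4 passes to Harriet's descendants per stirpes.
The 3/4 is divided into 4 equal shares of 3/16 among Isaac, Edmund, Prudence, Nora.
Isaac predeceased; the 3/16 allotted to Isaac's branch passes to Isaac's issue by representation.
The 3/16 is divided into 2 equal shares of 3/32 among Kenneth, Rose.
Kenneth is living and takes 3/32.
Rose predeceased; the 3/32 allotted to Rose's branch passes to Rose's issue by representation.
The 3/32 is divided into 2 equal shares of 3/64 among Albert, Samuel.
Albert is living and takes 3/64.
Samuel is living and takes 3/64.
Edmund predeceased; the 3/16 allotted to Edmund's branch passes to Edmund's issue by representation.
The 3/16 is divided into 4 equal shares of 3/64 among Martin, Beatrice, Tessa, Lydia.
Martin is living and takes 3/64.
Beatrice is living and takes 3/64.
Tessa predeceased; the 3/64 allotted to Tessa's branch passes to Tessa's issue by representation.
The 3/64 is divided into 3 equal shares of 1/64 among George, Victor, Charles.
George is living and takes 1/64.
Victor is living and takes 1/64.
Charles is living and takes 1/64.
Lydia is living and takes 3/64.
Prudence predeceased; the 3/16 allotted to Prudence's branch passes to Prudence's issue by representation.
The 3/16 is divided into 3 equal shares of 1/16 among Judith, Fiona, Quentin.
Judith is living and takes 1/16.
Fiona is living and takes 1/16.
Quentin is living and takes 1/16.
Nora is living and takes 3/16.

Albert 3/64; Beatrice 3/64; Charles 1/64; Fiona 1/16; George 1/64; Judith 1/16; Kenneth 3/32; Lydia 3/64; Martin 3/64; Nora 3/16; Oliver 1/4; Quentin 1/16; Samuel 3/64; Victor 1/64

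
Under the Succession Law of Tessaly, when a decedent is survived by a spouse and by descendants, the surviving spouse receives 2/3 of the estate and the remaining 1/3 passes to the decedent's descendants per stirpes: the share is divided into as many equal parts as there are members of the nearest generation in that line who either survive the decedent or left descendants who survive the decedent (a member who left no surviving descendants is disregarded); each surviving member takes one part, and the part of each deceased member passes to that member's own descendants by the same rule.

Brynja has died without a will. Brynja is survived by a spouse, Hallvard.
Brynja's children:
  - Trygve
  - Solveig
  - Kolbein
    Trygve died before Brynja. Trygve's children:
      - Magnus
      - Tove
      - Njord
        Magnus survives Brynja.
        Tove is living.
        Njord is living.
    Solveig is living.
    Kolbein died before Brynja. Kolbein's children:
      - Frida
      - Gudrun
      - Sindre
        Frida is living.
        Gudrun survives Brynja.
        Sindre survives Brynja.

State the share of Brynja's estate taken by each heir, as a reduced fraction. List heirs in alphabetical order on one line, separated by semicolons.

Frida 1/27; Gudrun 1/27; Hallvard 2/3; Magnus 1/27; Njord 1/27; Sindre 1/27; Solveig 1/9; Tove 1/27

Hallvard, as surviving spouse, takes 2/3.
The remaining 1/3 passes to Brynja's descendants per stirpes.
The 1/3 is divided into 3 equal shares of 1/9 among Trygve, Solveig, Kolbein.
Trygve predeceased; the 1/9 allotted to Trygve's branch passes to Trygve's issue by representation.
The 1/9 is divided into 3 equal shares of 1/27 among Magnus, Tove, Njord.
Magnus is living and takes 1/27.
Tove is living and takes 1/27.
Njord is living and takes 1/27.
Solveig is living and takes 1/9.
Kolbein predeceased; the 1/9 allotted to Kolbein's branch passes to Kolbein's issue by representation.
The 1/9 is divided into 3 equal shares of 1/27 among Frida, Gudrun, Sindre.
Frida is living and takes 1/27.
Gudrun is living and takes 1/27.
Sindre is living and takes 1/27.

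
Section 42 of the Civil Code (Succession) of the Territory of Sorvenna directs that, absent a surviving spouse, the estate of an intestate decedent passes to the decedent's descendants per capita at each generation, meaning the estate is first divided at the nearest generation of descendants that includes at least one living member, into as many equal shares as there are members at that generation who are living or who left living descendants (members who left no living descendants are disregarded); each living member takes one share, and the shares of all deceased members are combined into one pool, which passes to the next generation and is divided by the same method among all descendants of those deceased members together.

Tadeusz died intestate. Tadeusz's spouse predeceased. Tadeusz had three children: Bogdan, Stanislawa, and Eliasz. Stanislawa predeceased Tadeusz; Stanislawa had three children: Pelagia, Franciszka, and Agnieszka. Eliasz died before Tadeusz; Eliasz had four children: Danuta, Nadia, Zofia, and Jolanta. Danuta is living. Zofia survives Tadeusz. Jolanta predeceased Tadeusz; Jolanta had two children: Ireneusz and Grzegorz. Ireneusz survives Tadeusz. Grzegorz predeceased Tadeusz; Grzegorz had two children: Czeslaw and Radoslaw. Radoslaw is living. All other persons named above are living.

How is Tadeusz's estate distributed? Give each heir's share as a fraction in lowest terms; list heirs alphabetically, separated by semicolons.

Agnieszka 2/21; Bogdan 1/3; Czeslaw 1/42; Danuta 2/21; Franciszka 2/21; Ireneusz 1/21; Nadia 2/21; Pelagia 2/21; Radoslaw 1/42; Zofia 2/21

There is no surviving spouse, so the entire estate passes to Tadeusz's descendants per capita at each generation.
At generation 1 (Bogdan, Stanislawa, Eliasz) there are 3 shares of (1)/3 = 1/3 each.
Living: Bogdan — each takes 1/3.
Deceased: Stanislawa and Eliasz. Their combined 2/3 is pooled and carried to generation 2.
At generation 2 (Pelagia, Franciszka, Agnieszka, Danuta, Nadia, Zofia, Jolanta) there are 7 shares of (2/3)/7 = 2/21 each.
Living: Pelagia, Franciszka, Agnieszka, Danuta, Nadia, and Zofia — each takes 2/21.
Deceased: Jolanta. That 2/21 share is carried to generation 3.
At generation 3 (Ireneusz, Grzegorz) there are 2 shares of (2/21)/2 = 1/21 each.
Living: Ireneusz — each takes 1/21.
Deceased: Grzegorz. That 1/21 share is carried to generation 4.
At generation 4 (Czeslaw, Radoslaw) there are 2 shares of (1/21)/2 = 1/42 each.
Living: Czeslaw and Radoslaw — each takes 1/42.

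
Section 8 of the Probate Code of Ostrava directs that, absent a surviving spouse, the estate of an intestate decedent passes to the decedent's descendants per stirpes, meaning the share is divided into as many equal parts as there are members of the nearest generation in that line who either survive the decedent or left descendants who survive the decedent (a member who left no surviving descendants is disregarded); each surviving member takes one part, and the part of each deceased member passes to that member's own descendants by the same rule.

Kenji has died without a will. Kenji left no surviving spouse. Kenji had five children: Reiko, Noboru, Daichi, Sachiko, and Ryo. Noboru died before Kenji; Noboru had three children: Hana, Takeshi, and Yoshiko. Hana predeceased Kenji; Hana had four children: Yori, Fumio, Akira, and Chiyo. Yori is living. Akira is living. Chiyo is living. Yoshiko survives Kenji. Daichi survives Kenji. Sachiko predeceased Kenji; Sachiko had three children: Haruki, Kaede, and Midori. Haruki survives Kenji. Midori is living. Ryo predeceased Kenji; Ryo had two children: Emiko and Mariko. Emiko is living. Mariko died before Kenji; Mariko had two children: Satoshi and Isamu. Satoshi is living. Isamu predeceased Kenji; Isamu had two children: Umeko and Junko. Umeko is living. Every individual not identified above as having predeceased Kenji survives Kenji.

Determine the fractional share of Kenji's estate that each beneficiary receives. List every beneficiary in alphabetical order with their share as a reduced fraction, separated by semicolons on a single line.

Akira 1/60; Chiyo 1/60; Daichi 1/5; Emiko 1/10; Fumio 1/60; Haruki 1/15; Junko 1/40; Kaede 1/15; Midori 1/15; Reiko 1/5; Satoshi 1/20; Takeshi 1/15; Umeko 1/40; Yori 1/60; Yoshiko 1/15

There is no surviving spouse, so the entire estate passes to Kenji's descendants per stirpes.
The estate is divided into 5 equal shares of 1/5 among Reiko, Noboru, Daichi, Sachiko, Ryo.
Reiko is living and takes 1/5.
Noboru predeceased; the 1/5 allotted to Noboru's branch passes to Noboru's issue by representation.
The 1/5 is divided into 3 equal shares of 1/15 among Hana, Takeshi, Yoshiko.
Hana predeceased; the 1/15 allotted to Hana's branch passes to Hana's issue by representation.
The 1/15 is divided into 4 equal shares of 1/60 among Yori, Fumio, Akira, Chiyo.
Yori is living and takes 1/60.
Fumio is living and takes 1/60.
Akira is living and takes 1/60.
Chiyo is living and takes 1/60.
Takeshi is living and takes 1/15.
Yoshiko is living and takes 1/15.
Daichi is living and takes 1/5.
Sachiko predeceased; the 1/5 allotted to Sachiko's branch passes to Sachiko's issue by representation.
The 1/5 is divided into 3 equal shares of 1/15 among Haruki, Kaede, Midori.
Haruki is living and takes 1/15.
Kaede is living and takes 1/15.
Midori is living and takes 1/15.
Ryo predeceased; the 1/5 allotted to Ryo's branch passes to Ryo's issue by representation.
The 1/5 is divided into 2 equal shares of 1/10 among Emiko, Mariko.
Emiko is living and takes 1/10.
Mariko predeceased; the 1/10 allotted to Mariko's branch passes to Mariko's issue by representation.
The 1/10 is divided into 2 equal shares of 1/20 among Satoshi, Isamu.
Satoshi is living and takes 1/20.
Isamu predeceased; the 1/20 allotted to Isamu's branch passes to Isamu's issue by representation.
The 1/20 is divided into 2 equal shares of 1/40 among Umeko, Junko.
Umeko is living and takes 1/40.
Junko is living and takes 1/40.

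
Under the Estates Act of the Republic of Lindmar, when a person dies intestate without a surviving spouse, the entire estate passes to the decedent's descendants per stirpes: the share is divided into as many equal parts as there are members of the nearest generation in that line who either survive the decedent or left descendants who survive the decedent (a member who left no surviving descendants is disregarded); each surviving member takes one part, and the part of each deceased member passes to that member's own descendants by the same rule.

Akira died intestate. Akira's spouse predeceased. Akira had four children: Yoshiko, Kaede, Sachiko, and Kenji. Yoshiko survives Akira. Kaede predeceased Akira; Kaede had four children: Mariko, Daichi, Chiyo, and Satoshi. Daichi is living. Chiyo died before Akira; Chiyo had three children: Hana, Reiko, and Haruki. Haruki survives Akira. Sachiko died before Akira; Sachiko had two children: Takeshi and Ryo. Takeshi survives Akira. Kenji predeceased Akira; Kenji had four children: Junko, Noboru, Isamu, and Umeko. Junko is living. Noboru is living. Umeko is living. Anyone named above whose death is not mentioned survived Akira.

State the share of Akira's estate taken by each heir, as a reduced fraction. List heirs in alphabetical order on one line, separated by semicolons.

Daichi 1/16; Hana 1/48; Haruki 1/48; Isamu 1/16; Junko 1/16; Mariko 1/16; Noboru 1/16; Reiko 1/48; Ryo 1/8; Satoshi 1/16; Takeshi 1/8; Umeko 1/16; Yoshiko 1/4

There is no surviving spouse, so the entire estate passes to Akira's descendants per stirpes.
The estate is divided into 4 equal shares of 1/4 among Yoshiko, Kaede, Sachiko, Kenji.
Yoshiko is living and takes 1/4.
Kaede predeceased; the 1/4 allotted to Kaede's branch passes to Kaede's issue by representation.
The 1/4 is divided into 4 equal shares of 1/16 among Mariko, Daichi, Chiyo, Satoshi.
Mariko is living and takes 1/16.
Daichi is living and takes 1/16.
Chiyo predeceased; the 1/16 allotted to Chiyo's branch passes to Chiyo's issue by representation.
The 1/16 is divided into 3 equal shares of 1/48 among Hana, Reiko, Haruki.
Hana is living and takes 1/48.
Reiko is living and takes 1/48.
Haruki is living and takes 1/48.
Satoshi is living and takes 1/16.
Sachiko predeceased; the 1/4 allotted to Sachiko's branch passes to Sachiko's issue by representation.
The 1/4 is divided into 2 equal shares of 1/8 among Takeshi, Ryo.
Takeshi is living and takes 1/8.
Ryo is living and takes 1/8.
Kenji predeceased; the 1/4 allotted to Kenji's branch passes to Kenji's issue by representation.
The 1/4 is divided into 4 equal shares of 1/16 among Junko, Noboru, Isamu, Umeko.
Junko is living and takes 1/16.
Noboru is living and takes 1/16.
Isamu is living and takes 1/16.
Umeko is living and takes 1/16.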